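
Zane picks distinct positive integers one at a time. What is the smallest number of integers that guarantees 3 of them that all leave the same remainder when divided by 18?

37

Pigeonhole: the 18 residue classes mod 18 are the pigeonholes.
With 36 integers one could put 2 in each residue class and have no class reach 3.
The 37th integer pushes some class to 3, so 18·2 + 1 = 37.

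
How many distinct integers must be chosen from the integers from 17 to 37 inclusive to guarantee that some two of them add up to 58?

14

A set avoiding the sum 58 can contain at most one of each pair {x, 58−x}, plus the 5 elements whose complement lies outside the range or equal to its own complement.
The integers 17, …, 29 (13 of them) are such a set: any two sum to at least 17+18 = 35 and at most 28+29 = 57 < 58.
Any 14th integer completes one of the 8 pairs, so 14 choices force a sum of 58.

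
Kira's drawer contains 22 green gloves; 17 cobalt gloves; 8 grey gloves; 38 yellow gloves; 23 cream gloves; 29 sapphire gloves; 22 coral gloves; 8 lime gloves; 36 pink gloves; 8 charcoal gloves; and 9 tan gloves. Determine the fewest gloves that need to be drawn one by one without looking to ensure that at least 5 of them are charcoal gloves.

In the worst case for collecting charcoal gloves, every non-charcoal glove comes out first.
There are 22 + 17 + 8 + 38 + 23 + 29 + 22 + 8 + 36 + 9 = 212 non-charcoal gloves altogether.
After those, each further glove must be charcoal, so 212 + 5 = 217 draws guarantee 5 charcoal gloves.

217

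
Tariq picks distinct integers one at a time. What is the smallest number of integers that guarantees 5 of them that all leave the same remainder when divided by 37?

Pigeonhole: the 37 residue classes mod 37 are the pigeonholes.
With 148 integers one could put 4 in each residue class and have no class reach 5.
The 149th integer pushes some class to 5, so 37·4 + 1 = 149.

149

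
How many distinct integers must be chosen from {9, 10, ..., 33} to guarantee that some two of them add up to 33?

Two chosen integers sum to 33 exactly when both halves of some pair {x, 33−x} with 9 ≤ x ≤ 33−x ≤ 24 are chosen — 8 such pairs.
The remaining 9 elements (those with no distinct partner in range) can never complete a 33-sum, so the worst case takes all of them and one from each pair: 9 + 8 = 17.
Pigeonhole: the 18th integer has to be the second member of some pair, so 17 + 1 = 18.

18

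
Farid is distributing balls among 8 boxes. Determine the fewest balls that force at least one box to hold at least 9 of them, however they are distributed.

With 64 balls one could put exactly 8 in each of the 8 boxes, and no box would reach 9.
One more ball must land in a box that already has 8, giving it 9.
So 8 × 8 + 1 = 65 balls are required.

65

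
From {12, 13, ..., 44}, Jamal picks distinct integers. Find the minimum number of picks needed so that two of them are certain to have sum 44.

A set avoiding the sum 44 can contain at most one of each pair {x, 44−x}, plus the 13 elements whose complement lies outside the range or equal to its own complement.
The integers 22, …, 44 (23 of them) are such a set: any two sum to at least 22+23 = 45 > 44.
Any 24th integer completes one of the 10 pairs, so 24 choices force a sum of 44.

24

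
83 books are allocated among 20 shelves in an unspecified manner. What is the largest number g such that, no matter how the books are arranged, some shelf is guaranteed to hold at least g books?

By the pigeonhole principle, the 20 shelves are the holes and the 83 books are the pigeons.
If every shelf held at most 4 books, the total would be at most 20 × 4 = 80, which is less than 83.
So some shelf holds at least ⌈83/20⌉ = 5 books.

5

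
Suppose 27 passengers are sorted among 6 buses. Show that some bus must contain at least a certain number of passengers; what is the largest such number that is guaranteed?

Pigeonhole: the 6 buses are the holes and the 27 passengers are the pigeons.
If every bus held at most 4 passengers, the total would be at most 6 × 4 = 24, which is less than 27.
So some bus holds at least ⌈27/6⌉ = 5 passengers.

5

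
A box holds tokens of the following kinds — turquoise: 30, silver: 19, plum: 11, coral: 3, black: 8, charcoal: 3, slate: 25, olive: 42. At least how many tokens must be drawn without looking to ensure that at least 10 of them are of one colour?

An adversary could hand out at most 9 tokens per colour (coral, black, charcoal run out sooner): 9 + 9 + 9 + 3 + 8 + 3 + 9 + 9 = 59 tokens and still no colour has 10.
One more token lands in a colour already at 9, so 60 draws are enough and 59 are not.

60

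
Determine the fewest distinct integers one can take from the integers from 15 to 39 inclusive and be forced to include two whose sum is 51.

A set avoiding the sum 51 can contain at most one of each pair {x, 51−x}, plus the 3 elements whose complement lies outside the range.
The integers 26, …, 39 (14 of them) are such a set: any two sum to at least 26+27 = 53 > 51.
By the pigeonhole principle, any 15th integer completes one of the 11 pairs, so 15 choices force a sum of 51.

15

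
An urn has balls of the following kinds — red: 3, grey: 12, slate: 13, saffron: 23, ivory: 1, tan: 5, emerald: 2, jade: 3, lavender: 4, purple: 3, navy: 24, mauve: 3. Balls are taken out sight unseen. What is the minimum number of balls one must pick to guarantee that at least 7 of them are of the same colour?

Pigeonhole: put each drawn ball into a box by colour. The largest draw with every box below 7 takes min(count, 6) from each colour; colours with fewer than 6 contribute all they have.
Σ min(cᵢ, 6) = 3 + 6 + 6 + 6 + 1 + 5 + 2 + 3 + 4 + 3 + 6 + 3 = 48.
Draw number 48 + 1 = 49 must push one box to 7.

49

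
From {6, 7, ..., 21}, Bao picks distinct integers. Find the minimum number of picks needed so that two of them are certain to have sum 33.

Two chosen integers sum to 33 exactly when both halves of some pair {x, 33−x} with 12 ≤ x ≤ 33−x ≤ 21 are chosen — 5 such pairs.
The remaining 6 elements (those with no distinct partner in range) can never complete a 33-sum, so the worst case takes all of them and one from each pair: 6 + 5 = 11.
Pigeonhole: the 12th integer has to be the second member of some pair, so 11 + 1 = 12.

12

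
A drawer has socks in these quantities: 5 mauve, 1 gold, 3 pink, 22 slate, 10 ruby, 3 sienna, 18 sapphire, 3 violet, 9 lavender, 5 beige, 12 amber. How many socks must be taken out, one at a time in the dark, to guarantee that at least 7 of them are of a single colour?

Pigeonhole: put each drawn sock into a box by colour. The largest draw with every box below 7 takes min(count, 6) from each colour; colours with fewer than 6 contribute all they have.
Σ min(cᵢ, 6) = 5 + 1 + 3 + 6 + 6 + 3 + 6 + 3 + 6 + 5 + 6 = 50.
Draw number 50 + 1 = 51 must push one box to 7.

51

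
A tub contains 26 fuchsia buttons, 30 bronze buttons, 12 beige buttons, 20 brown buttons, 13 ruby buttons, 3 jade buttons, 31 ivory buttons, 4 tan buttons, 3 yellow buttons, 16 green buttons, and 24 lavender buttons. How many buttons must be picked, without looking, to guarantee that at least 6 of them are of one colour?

51

By the pigeonhole principle, the 11 colours are the holes; the buttons drawn are the pigeons.
To avoid 6 of any one colour, the worst case takes at most 5 of each colour, or every button of a colour that has fewer than 5.
That gives 5 + 5 + 5 + 5 + 5 + 3 + 5 + 4 + 3 + 5 + 5 = 50 buttons with no colour reaching 6.
The next button forces some colour to 6, so 50 + 1 = 51.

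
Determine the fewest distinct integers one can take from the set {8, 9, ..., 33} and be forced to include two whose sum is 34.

18

Group the elements by complementary pair {x, 34−x}: {8,26}, {9,25}, {10,24}, …, giving 9 two-element pairs; the single value 17 (it cannot pair with itself since the integers are distinct); and 7 integers whose partner 34−x falls outside [8,33].
By the pigeonhole principle, treating each of those 17 groups as a pigeonhole, one can pick one integer per group — 17 integers — with no two summing to 34.
The 18th integer lands in an occupied pair, forcing a sum of 34.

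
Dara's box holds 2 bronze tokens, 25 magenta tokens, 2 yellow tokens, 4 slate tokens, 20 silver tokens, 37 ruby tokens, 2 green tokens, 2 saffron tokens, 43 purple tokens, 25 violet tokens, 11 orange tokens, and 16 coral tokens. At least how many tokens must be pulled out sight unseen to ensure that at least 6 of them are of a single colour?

An adversary could hand out at most 5 tokens per colour (5 colours run out sooner): 2 + 5 + 2 + 4 + 5 + 5 + 2 + 2 + 5 + 5 + 5 + 5 = 47 tokens and still no colour has 6.
Pigeonhole: one more token lands in a colour already at 5, so 48 draws are enough and 47 are not.

48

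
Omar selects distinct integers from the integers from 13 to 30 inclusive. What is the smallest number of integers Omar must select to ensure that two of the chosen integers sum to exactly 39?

Two chosen integers sum to 39 exactly when both halves of some pair {x, 39−x} with 13 ≤ x ≤ 39−x ≤ 26 are chosen — 7 such pairs.
The remaining 4 elements (those with no distinct partner in range) can never complete a 39-sum, so the worst case takes all of them and one from each pair: 4 + 7 = 11.
By the pigeonhole principle, the 12th integer has to be the second member of some pair, so 11 + 1 = 12.

12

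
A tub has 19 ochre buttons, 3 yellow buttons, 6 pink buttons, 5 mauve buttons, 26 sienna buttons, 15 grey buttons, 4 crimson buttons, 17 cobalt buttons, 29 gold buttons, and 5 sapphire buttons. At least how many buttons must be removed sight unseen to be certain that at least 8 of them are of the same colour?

59

An adversary could hand out at most 7 buttons per colour (5 colours run out sooner): 7 + 3 + 6 + 5 + 7 + 7 + 4 + 7 + 7 + 5 = 58 buttons and still no colour has 8.
One more button lands in a colour already at 7, so 59 draws are enough and 58 are not.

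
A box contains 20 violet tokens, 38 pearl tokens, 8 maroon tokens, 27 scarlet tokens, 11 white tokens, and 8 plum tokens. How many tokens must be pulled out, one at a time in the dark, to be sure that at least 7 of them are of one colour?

37

Put each drawn token into a box by colour. The largest draw with every box below 7 takes min(count, 6) from each colour.
Σ min(cᵢ, 6) = 6 + 6 + 6 + 6 + 6 + 6 = 36.
Draw number 36 + 1 = 37 must push one box to 7.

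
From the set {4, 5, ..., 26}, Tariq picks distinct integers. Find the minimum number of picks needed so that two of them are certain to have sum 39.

17

A set avoiding the sum 39 can contain at most one of each pair {x, 39−x}, plus the 9 elements whose complement lies outside the range.
The integers 4, …, 19 (16 of them) are such a set: any two sum to at least 4+5 = 9 and at most 18+19 = 37 < 39.
By the pigeonhole principle, any 17th integer completes one of the 7 pairs, so 17 choices force a sum of 39.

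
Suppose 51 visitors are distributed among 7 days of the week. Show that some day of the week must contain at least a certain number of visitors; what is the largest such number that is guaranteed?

8

By the pigeonhole principle, the 7 days of the week are the holes and the 51 visitors are the pigeons.
If every day of the week held at most 7 visitors, the total would be at most 7 × 7 = 49, which is less than 51.
So some day of the week holds at least ⌈51/7⌉ = 8 visitors.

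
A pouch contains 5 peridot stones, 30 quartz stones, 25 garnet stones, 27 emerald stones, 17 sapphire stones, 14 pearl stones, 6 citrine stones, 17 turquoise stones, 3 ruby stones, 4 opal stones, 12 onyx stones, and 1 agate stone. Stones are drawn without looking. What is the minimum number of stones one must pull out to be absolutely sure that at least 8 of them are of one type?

An adversary could hand out at most 7 stones per type (5 types run out sooner): 5 + 7 + 7 + 7 + 7 + 7 + 6 + 7 + 3 + 4 + 7 + 1 = 68 stones and still no type has 8.
Pigeonhole: one more stone lands in a type already at 7, so 69 draws are enough and 68 are not.

69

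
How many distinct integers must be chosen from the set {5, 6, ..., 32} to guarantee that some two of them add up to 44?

19

A set avoiding the sum 44 can contain at most one of each pair {x, 44−x}, plus the 8 elements whose complement lies outside the range or equal to its own complement.
The integers 5, …, 22 (18 of them) are such a set: any two sum to at least 5+6 = 11 and at most 21+22 = 43 < 44.
By the pigeonhole principle, any 19th integer completes one of the 10 pairs, so 19 choices force a sum of 44.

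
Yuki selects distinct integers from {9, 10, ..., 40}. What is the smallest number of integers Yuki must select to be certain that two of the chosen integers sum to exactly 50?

18

Two chosen integers sum to 50 exactly when both halves of some pair {x, 50−x} with 10 ≤ x ≤ 50−x ≤ 40 are chosen — 15 such pairs.
The remaining 2 elements (those with no distinct partner in range) can never complete a 50-sum, so the worst case takes all of them and one from each pair: 2 + 15 = 17.
The 18th integer has to be the second member of some pair, so 17 + 1 = 18.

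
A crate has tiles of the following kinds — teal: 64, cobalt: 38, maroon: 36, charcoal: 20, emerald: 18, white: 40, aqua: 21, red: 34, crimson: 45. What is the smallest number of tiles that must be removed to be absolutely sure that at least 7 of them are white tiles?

283

In the worst case for collecting white tiles, every non-white tile comes out first.
There are 64 + 38 + 36 + 20 + 18 + 21 + 34 + 45 = 276 non-white tiles altogether.
After those, each further tile must be white, so 276 + 7 = 283 draws guarantee 7 white tiles.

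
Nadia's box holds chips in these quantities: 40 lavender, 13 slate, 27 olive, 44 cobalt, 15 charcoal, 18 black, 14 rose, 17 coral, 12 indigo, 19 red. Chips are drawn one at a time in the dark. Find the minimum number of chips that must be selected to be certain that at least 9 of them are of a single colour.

81

Put each drawn chip into a box by colour. The largest draw with every box below 9 takes min(count, 8) from each colour.
Σ min(cᵢ, 8) = 8 + 8 + 8 + 8 + 8 + 8 + 8 + 8 + 8 + 8 = 80.
Draw number 80 + 1 = 81 must push one box to 9.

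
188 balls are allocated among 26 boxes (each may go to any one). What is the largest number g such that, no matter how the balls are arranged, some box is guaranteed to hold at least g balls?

8

The 26 boxes are the holes and the 188 balls are the pigeons.
If every box held at most 7 balls, the total would be at most 26 × 7 = 182, which is less than 188.
So some box holds at least ⌈188/26⌉ = 8 balls.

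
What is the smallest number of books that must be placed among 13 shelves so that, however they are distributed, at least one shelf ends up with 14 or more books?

With 169 books one could put exactly 13 in each of the 13 shelves, and no shelf would reach 14.
One more book must land in a shelf that already has 13, giving it 14.
So 13 × 13 + 1 = 170 books are required.

170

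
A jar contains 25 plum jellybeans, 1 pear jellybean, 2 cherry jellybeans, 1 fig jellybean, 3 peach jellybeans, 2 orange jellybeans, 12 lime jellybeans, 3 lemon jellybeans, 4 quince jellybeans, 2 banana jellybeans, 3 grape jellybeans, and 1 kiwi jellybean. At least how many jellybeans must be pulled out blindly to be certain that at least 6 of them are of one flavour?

Put each drawn jellybean into a box by flavour. The largest draw with every box below 6 takes min(count, 5) from each flavour; flavours with fewer than 5 contribute all they have.
Σ min(cᵢ, 5) = 5 + 1 + 2 + 1 + 3 + 2 + 5 + 3 + 4 + 2 + 3 + 1 = 32.
Draw number 32 + 1 = 33 must push one box to 6.

33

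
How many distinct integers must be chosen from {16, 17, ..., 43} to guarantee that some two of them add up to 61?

A set avoiding the sum 61 can contain at most one of each pair {x, 61−x}, plus the 2 elements whose complement lies outside the range.
The integers 16, …, 30 (15 of them) are such a set: any two sum to at least 16+17 = 33 and at most 29+30 = 59 < 61.
By pigeonhole, any 16th integer completes one of the 13 pairs, so 16 choices force a sum of 61.

16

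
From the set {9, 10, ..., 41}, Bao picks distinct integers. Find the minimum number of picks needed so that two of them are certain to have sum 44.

21

Group the elements by complementary pair {x, 44−x}: {9,35}, {10,34}, {11,33}, …, giving 13 two-element pairs, the single value 22 (it cannot pair with itself since the integers are distinct), and 6 integers whose partner 44−x falls outside [9,41].
Treating each of those 20 groups as a pigeonhole, one can pick one integer per group — 20 integers — with no two summing to 44.
The 21st integer lands in an occupied pair, forcing a sum of 44.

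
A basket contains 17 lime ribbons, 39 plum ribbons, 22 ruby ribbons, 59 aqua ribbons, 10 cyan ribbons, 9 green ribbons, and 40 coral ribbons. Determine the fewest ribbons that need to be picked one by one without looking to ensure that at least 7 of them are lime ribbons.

In the worst case for collecting lime ribbons, every non-lime ribbon comes out first.
There are 39 + 22 + 59 + 10 + 9 + 40 = 179 non-lime ribbons altogether.
After those, each further ribbon must be lime, so 179 + 7 = 186 draws guarantee 7 lime ribbons.

186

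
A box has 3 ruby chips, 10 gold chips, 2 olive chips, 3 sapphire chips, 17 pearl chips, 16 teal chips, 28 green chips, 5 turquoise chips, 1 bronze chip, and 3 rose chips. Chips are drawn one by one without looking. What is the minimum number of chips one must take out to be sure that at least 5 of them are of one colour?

33

The 10 colours are the holes; the chips drawn are the pigeons.
To avoid 5 of any one colour, the worst case takes at most 4 of each colour, or every chip of a colour that has fewer than 4.
That gives 3 + 4 + 2 + 3 + 4 + 4 + 4 + 4 + 1 + 3 = 32 chips with no colour reaching 5.
The next chip forces some colour to 5, so 32 + 1 = 33.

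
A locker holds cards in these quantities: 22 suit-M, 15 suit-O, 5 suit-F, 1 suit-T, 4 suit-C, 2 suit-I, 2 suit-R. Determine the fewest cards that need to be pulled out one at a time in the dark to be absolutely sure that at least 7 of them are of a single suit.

By the pigeonhole principle, put each drawn card into a box by suit. The largest draw with every box below 7 takes min(count, 6) from each suit; suits with fewer than 6 contribute all they have.
Σ min(cᵢ, 6) = 6 + 6 + 5 + 1 + 4 + 2 + 2 = 26.
Draw number 26 + 1 = 27 must push one box to 7.

27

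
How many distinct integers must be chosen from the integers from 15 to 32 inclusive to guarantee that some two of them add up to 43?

Two chosen integers sum to 43 exactly when both halves of some pair {x, 43−x} with 15 ≤ x ≤ 43−x ≤ 28 are chosen — 7 such pairs.
The remaining 4 elements (those with no distinct partner in range) can never complete a 43-sum, so the worst case takes all of them and one from each pair: 4 + 7 = 11.
The 12th integer has to be the second member of some pair, so 11 + 1 = 12.

12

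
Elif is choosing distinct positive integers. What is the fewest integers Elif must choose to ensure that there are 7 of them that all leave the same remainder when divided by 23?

By pigeonhole, the 23 residue classes mod 23 are the pigeonholes.
With 138 integers one could put 6 in each residue class and have no class reach 7.
The 139th integer pushes some class to 7, so 23·6 + 1 = 139.

139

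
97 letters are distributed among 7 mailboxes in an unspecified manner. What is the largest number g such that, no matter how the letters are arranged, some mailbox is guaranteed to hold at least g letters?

14

The 7 mailboxes are the holes and the 97 letters are the pigeons.
If every mailbox held at most 13 letters, the total would be at most 7 × 13 = 91, which is less than 97.
So some mailbox holds at least ⌈97/7⌉ = 14 letters.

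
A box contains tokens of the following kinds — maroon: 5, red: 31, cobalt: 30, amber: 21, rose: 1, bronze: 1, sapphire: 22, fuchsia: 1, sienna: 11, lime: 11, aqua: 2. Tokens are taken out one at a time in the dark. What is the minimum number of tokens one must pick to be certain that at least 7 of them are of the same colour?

Pigeonhole: the 11 colours are the holes; the tokens drawn are the pigeons.
To avoid 7 of any one colour, the worst case takes at most 6 of each colour, or every token of a colour that has fewer than 6.
That gives 5 + 6 + 6 + 6 + 1 + 1 + 6 + 1 + 6 + 6 + 2 = 46 tokens with no colour reaching 7.
The next token forces some colour to 7, so 46 + 1 = 47.

47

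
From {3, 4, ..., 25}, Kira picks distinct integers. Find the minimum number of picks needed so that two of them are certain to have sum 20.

Two chosen integers sum to 20 exactly when both halves of some pair {x, 20−x} with 3 ≤ x ≤ 20−x ≤ 17 are chosen — 7 such pairs.
The remaining 9 elements (those with no distinct partner in range) can never complete a 20-sum, so the worst case takes all of them and one from each pair: 9 + 7 = 16.
Pigeonhole: the 17th integer has to be the second member of some pair, so 16 + 1 = 17.

17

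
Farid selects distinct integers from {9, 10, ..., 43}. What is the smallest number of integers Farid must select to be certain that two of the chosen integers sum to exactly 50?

20

A set avoiding the sum 50 can contain at most one of each pair {x, 50−x}, plus the 3 elements whose complement lies outside the range or equal to its own complement.
The integers 25, …, 43 (19 of them) are such a set: any two sum to at least 25+26 = 51 > 50.
Any 20th integer completes one of the 16 pairs, so 20 choices force a sum of 50.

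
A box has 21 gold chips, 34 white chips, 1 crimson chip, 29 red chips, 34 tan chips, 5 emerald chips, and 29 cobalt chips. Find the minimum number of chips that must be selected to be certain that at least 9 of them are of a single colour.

The 7 colours are the holes; the chips drawn are the pigeons.
To avoid 9 of any one colour, the worst case takes at most 8 of each colour, or every chip of a colour that has fewer than 8.
That gives 8 + 8 + 1 + 8 + 8 + 5 + 8 = 46 chips with no colour reaching 9.
The next chip forces some colour to 9, so 46 + 1 = 47.

47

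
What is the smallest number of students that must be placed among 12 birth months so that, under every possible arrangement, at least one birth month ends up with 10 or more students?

With 108 students one could put exactly 9 in each of the 12 birth months, and no birth month would reach 10.
By pigeonhole, one more student must land in a birth month that already has 9, giving it 10.
So 12 × 9 + 1 = 109 students are required.

109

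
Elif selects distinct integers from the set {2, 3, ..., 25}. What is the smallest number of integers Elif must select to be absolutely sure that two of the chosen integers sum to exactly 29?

14

Two chosen integers sum to 29 exactly when both halves of some pair {x, 29−x} with 4 ≤ x ≤ 29−x ≤ 25 are chosen — 11 such pairs.
The remaining 2 elements (those with no distinct partner in range) can never complete a 29-sum, so the worst case takes all of them and one from each pair: 2 + 11 = 13.
By pigeonhole, the 14th integer has to be the second member of some pair, so 13 + 1 = 14.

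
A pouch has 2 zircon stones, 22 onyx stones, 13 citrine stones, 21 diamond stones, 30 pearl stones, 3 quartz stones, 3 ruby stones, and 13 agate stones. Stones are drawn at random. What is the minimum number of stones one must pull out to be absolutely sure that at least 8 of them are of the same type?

An adversary could hand out at most 7 stones per type (zircon, quartz, ruby run out sooner): 2 + 7 + 7 + 7 + 7 + 3 + 3 + 7 = 43 stones and still no type has 8.
One more stone lands in a type already at 7, so 44 draws are enough and 43 are not.

44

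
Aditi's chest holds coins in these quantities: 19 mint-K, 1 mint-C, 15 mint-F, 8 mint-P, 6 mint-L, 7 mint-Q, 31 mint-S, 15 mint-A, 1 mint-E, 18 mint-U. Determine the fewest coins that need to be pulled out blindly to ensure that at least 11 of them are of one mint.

Put each drawn coin into a box by mint. The largest draw with every box below 11 takes min(count, 10) from each mint; mints with fewer than 10 contribute all they have.
Σ min(cᵢ, 10) = 10 + 1 + 10 + 8 + 6 + 7 + 10 + 10 + 1 + 10 = 73.
Draw number 73 + 1 = 74 must push one box to 11.

74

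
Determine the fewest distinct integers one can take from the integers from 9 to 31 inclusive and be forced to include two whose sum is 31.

Group the elements by complementary pair {x, 31−x}: {9,22}, {10,21}, {11,20}, …, giving 7 two-element pairs and 9 integers whose partner 31−x falls outside [9,31].
By the pigeonhole principle, treating each of those 16 groups as a pigeonhole, one can pick one integer per group — 16 integers — with no two summing to 31.
The 17th integer lands in an occupied pair, forcing a sum of 31.

17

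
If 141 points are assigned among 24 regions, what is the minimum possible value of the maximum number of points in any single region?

Pigeonhole: the 24 regions are the holes and the 141 points are the pigeons.
If every region held at most 5 points, the total would be at most 24 × 5 = 120, which is less than 141.
So some region holds at least ⌈141/24⌉ = 6 points.

6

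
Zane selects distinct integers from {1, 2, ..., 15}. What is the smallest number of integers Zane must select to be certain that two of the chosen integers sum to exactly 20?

11

A set avoiding the sum 20 can contain at most one of each pair {x, 20−x}, plus the 5 elements whose complement lies outside the range or equal to its own complement.
The integers 1, …, 10 (10 of them) are such a set: any two sum to at least 1+2 = 3 and at most 9+10 = 19 < 20.
By pigeonhole, any 11th integer completes one of the 5 pairs, so 11 choices force a sum of 20.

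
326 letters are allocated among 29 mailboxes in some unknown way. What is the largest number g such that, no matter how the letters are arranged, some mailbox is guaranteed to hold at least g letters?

The 29 mailboxes are the holes and the 326 letters are the pigeons.
If every mailbox held at most 11 letters, the total would be at most 29 × 11 = 319, which is less than 326.
So some mailbox holds at least ⌈326/29⌉ = 12 letters.

12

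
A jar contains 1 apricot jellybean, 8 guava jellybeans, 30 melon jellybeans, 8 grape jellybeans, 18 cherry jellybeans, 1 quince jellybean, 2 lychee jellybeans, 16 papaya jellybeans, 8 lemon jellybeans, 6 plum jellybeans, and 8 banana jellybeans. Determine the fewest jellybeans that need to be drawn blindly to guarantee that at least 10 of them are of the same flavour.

70

An adversary could hand out at most 9 jellybeans per flavour (8 flavours run out sooner): 1 + 8 + 9 + 8 + 9 + 1 + 2 + 9 + 8 + 6 + 8 = 69 jellybeans and still no flavour has 10.
By the pigeonhole principle, one more jellybean lands in a flavour already at 9, so 70 draws are enough and 69 are not.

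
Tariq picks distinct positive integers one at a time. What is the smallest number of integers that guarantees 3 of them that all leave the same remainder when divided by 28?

The 28 residue classes mod 28 are the pigeonholes.
With 56 integers one could put 2 in each residue class and have no class reach 3.
The 57th integer pushes some class to 3, so 28·2 + 1 = 57.

57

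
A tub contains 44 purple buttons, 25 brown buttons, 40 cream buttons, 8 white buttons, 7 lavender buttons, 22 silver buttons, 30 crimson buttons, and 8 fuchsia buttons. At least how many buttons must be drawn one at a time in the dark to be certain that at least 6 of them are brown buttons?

165

In the worst case for collecting brown buttons, every non-brown button comes out first.
There are 44 + 40 + 8 + 7 + 22 + 30 + 8 = 159 non-brown buttons altogether.
After those, each further button must be brown, so 159 + 6 = 165 draws guarantee 6 brown buttons.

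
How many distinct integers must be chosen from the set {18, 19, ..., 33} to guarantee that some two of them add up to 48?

A set avoiding the sum 48 can contain at most one of each pair {x, 48−x}, plus the 4 elements whose complement lies outside the range or equal to its own complement.
The integers 24, …, 33 (10 of them) are such a set: any two sum to at least 24+25 = 49 > 48.
By pigeonhole, any 11th integer completes one of the 6 pairs, so 11 choices force a sum of 48.

11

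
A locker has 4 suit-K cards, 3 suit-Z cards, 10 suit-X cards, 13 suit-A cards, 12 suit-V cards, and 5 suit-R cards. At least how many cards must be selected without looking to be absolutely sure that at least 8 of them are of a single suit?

34

An adversary could hand out at most 7 cards per suit (suit-K, suit-Z, suit-R run out sooner): 4 + 3 + 7 + 7 + 7 + 5 = 33 cards and still no suit has 8.
By the pigeonhole principle, one more card lands in a suit already at 7, so 34 draws are enough and 33 are not.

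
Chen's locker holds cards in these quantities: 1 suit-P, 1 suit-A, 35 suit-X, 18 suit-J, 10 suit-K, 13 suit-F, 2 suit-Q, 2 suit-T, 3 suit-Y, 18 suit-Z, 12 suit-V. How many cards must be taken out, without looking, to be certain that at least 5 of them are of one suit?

Put each drawn card into a box by suit. The largest draw with every box below 5 takes min(count, 4) from each suit; suits with fewer than 4 contribute all they have.
Σ min(cᵢ, 4) = 1 + 1 + 4 + 4 + 4 + 4 + 2 + 2 + 3 + 4 + 4 = 33.
Draw number 33 + 1 = 34 must push one box to 5.

34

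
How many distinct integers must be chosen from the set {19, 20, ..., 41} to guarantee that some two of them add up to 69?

Two chosen integers sum to 69 exactly when both halves of some pair {x, 69−x} with 28 ≤ x ≤ 69−x ≤ 41 are chosen — 7 such pairs.
The remaining 9 elements (those with no distinct partner in range) can never complete a 69-sum, so the worst case takes all of them and one from each pair: 9 + 7 = 16.
By the pigeonhole principle, the 17th integer has to be the second member of some pair, so 16 + 1 = 17.

17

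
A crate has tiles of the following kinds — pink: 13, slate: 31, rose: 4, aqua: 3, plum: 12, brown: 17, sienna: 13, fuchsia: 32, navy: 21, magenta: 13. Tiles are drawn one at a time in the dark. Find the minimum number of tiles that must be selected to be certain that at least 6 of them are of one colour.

By pigeonhole, put each drawn tile into a box by colour. The largest draw with every box below 6 takes min(count, 5) from each colour; colours with fewer than 5 contribute all they have.
Σ min(cᵢ, 5) = 5 + 5 + 4 + 3 + 5 + 5 + 5 + 5 + 5 + 5 = 47.
Draw number 47 + 1 = 48 must push one box to 6.

48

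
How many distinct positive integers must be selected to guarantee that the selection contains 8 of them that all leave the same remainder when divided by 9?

64

Pigeonhole: the 9 residue classes mod 9 are the pigeonholes.
With 63 integers one could put 7 in each residue class and have no class reach 8.
The 64th integer pushes some class to 8, so 9·7 + 1 = 64.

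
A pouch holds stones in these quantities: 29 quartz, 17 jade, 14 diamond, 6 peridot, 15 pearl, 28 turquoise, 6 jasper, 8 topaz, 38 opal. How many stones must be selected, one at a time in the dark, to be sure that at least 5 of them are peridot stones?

In the worst case for collecting peridot stones, every non-peridot stone comes out first.
There are 29 + 17 + 14 + 15 + 28 + 6 + 8 + 38 = 155 non-peridot stones altogether.
After those, each further stone must be peridot, so 155 + 5 = 160 draws guarantee 5 peridot stones.

160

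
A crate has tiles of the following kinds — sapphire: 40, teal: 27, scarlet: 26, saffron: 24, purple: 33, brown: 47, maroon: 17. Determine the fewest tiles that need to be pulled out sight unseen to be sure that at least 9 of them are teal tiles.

196

In the worst case for collecting teal tiles, every non-teal tile comes out first.
There are 40 + 26 + 24 + 33 + 47 + 17 = 187 non-teal tiles altogether.
After those, each further tile must be teal, so 187 + 9 = 196 draws guarantee 9 teal tiles.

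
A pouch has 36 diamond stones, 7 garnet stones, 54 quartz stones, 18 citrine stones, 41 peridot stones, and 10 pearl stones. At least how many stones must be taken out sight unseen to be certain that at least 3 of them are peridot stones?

128

In the worst case for collecting peridot stones, every non-peridot stone comes out first.
There are 36 + 7 + 54 + 18 + 10 = 125 non-peridot stones altogether.
After those, each further stone must be peridot, so 125 + 3 = 128 draws guarantee 3 peridot stones.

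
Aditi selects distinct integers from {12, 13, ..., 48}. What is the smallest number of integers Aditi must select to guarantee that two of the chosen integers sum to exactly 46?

27

A set avoiding the sum 46 can contain at most one of each pair {x, 46−x}, plus the 15 elements whose complement lies outside the range or equal to its own complement.
The integers 23, …, 48 (26 of them) are such a set: any two sum to at least 23+24 = 47 > 46.
Pigeonhole: any 27th integer completes one of the 11 pairs, so 27 choices force a sum of 46.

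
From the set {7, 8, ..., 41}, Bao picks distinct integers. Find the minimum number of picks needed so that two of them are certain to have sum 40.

Group the elements by complementary pair {x, 40−x}: {7,33}, {8,32}, {9,31}, …, giving 13 two-element pairs; the single value 20 (it cannot pair with itself since the integers are distinct); and 8 integers whose partner 40−x falls outside [7,41].
By the pigeonhole principle, treating each of those 22 groups as a pigeonhole, one can pick one integer per group — 22 integers — with no two summing to 40.
The 23rd integer lands in an occupied pair, forcing a sum of 40.

23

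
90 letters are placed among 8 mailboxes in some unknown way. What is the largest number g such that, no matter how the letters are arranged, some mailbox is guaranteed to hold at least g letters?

12

The 8 mailboxes are the holes and the 90 letters are the pigeons.
If every mailbox held at most 11 letters, the total would be at most 8 × 11 = 88, which is less than 90.
So some mailbox holds at least ⌈90/8⌉ = 12 letters.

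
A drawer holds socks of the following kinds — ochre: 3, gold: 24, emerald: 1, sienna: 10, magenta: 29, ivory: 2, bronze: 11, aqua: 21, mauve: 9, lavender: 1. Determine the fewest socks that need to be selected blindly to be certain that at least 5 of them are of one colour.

An adversary could hand out at most 4 socks per colour (4 colours run out sooner): 3 + 4 + 1 + 4 + 4 + 2 + 4 + 4 + 4 + 1 = 31 socks and still no colour has 5.
By pigeonhole, one more sock lands in a colour already at 4, so 32 draws are enough and 31 are not.

32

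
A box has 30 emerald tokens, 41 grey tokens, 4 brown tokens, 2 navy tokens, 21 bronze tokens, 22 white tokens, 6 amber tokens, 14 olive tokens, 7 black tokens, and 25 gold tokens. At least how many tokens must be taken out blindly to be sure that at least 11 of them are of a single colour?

Put each drawn token into a box by colour. The largest draw with every box below 11 takes min(count, 10) from each colour; colours with fewer than 10 contribute all they have.
Σ min(cᵢ, 10) = 10 + 10 + 4 + 2 + 10 + 10 + 6 + 10 + 7 + 10 = 79.
Draw number 79 + 1 = 80 must push one box to 11.

80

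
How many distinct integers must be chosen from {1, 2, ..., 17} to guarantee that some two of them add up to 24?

13

A set avoiding the sum 24 can contain at most one of each pair {x, 24−x}, plus the 7 elements whose complement lies outside the range or equal to its own complement.
The integers 1, …, 12 (12 of them) are such a set: any two sum to at least 1+2 = 3 and at most 11+12 = 23 < 24.
By the pigeonhole principle, any 13th integer completes one of the 5 pairs, so 13 choices force a sum of 24.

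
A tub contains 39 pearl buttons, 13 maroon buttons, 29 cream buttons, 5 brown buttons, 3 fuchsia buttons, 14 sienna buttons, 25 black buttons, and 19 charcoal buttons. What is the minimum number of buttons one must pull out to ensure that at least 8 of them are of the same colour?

The 8 colours are the holes; the buttons drawn are the pigeons.
To avoid 8 of any one colour, the worst case takes at most 7 of each colour, or every button of a colour that has fewer than 7.
That gives 7 + 7 + 7 + 5 + 3 + 7 + 7 + 7 = 50 buttons with no colour reaching 8.
The next button forces some colour to 8, so 50 + 1 = 51.

51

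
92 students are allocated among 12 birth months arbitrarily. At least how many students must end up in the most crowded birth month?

The 12 birth months are the holes and the 92 students are the pigeons.
If every birth month held at most 7 students, the total would be at most 12 × 7 = 84, which is less than 92.
So some birth month holds at least ⌈92/12⌉ = 8 students.

8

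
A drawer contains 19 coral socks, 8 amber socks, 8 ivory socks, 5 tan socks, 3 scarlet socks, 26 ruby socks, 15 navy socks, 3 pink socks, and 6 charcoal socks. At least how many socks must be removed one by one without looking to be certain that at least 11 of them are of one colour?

64

By pigeonhole, put each drawn sock into a box by colour. The largest draw with every box below 11 takes min(count, 10) from each colour; colours with fewer than 10 contribute all they have.
Σ min(cᵢ, 10) = 10 + 8 + 8 + 5 + 3 + 10 + 10 + 3 + 6 = 63.
Draw number 63 + 1 = 64 must push one box to 11.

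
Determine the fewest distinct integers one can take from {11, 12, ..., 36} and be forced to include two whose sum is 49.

Group the elements by complementary pair {x, 49−x}: {13,36}, {14,35}, {15,34}, …, giving 12 two-element pairs and 2 integers whose partner 49−x falls outside [11,36].
Treating each of those 14 groups as a pigeonhole, one can pick one integer per group — 14 integers — with no two summing to 49.
The 15th integer lands in an occupied pair, forcing a sum of 49.

15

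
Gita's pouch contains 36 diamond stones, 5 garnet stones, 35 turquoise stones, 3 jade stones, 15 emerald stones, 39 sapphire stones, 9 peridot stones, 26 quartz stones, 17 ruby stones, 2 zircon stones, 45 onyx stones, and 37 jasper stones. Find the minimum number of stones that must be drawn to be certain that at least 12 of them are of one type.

Pigeonhole: the 12 types are the holes; the stones drawn are the pigeons.
To avoid 12 of any one type, the worst case takes at most 11 of each type, or every stone of a type that has fewer than 11.
That gives 11 + 5 + 11 + 3 + 11 + 11 + 9 + 11 + 11 + 2 + 11 + 11 = 107 stones with no type reaching 12.
The next stone forces some type to 12, so 107 + 1 = 108.

108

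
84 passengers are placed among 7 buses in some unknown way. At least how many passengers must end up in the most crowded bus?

12

By the pigeonhole principle, the 7 buses are the holes and the 84 passengers are the pigeons.
If every bus held at most 11 passengers, the total would be at most 7 × 11 = 77, which is less than 84.
So some bus holds at least ⌈84/7⌉ = 12 passengers.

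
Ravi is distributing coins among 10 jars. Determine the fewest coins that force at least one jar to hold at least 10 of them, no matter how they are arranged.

91

With 90 coins one could put exactly 9 in each of the 10 jars, and no jar would reach 10.
Pigeonhole: one more coin must land in a jar that already has 9, giving it 10.
So 10 × 9 + 1 = 91 coins are required.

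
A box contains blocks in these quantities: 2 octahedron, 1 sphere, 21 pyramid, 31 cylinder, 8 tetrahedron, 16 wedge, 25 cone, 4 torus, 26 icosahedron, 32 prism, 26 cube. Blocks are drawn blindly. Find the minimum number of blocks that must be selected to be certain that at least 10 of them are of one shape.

79

The 11 shapes are the holes; the blocks drawn are the pigeons.
To avoid 10 of any one shape, the worst case takes at most 9 of each shape, or every block of a shape that has fewer than 9.
That gives 2 + 1 + 9 + 9 + 8 + 9 + 9 + 4 + 9 + 9 + 9 = 78 blocks with no shape reaching 10.
The next block forces some shape to 10, so 78 + 1 = 79.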